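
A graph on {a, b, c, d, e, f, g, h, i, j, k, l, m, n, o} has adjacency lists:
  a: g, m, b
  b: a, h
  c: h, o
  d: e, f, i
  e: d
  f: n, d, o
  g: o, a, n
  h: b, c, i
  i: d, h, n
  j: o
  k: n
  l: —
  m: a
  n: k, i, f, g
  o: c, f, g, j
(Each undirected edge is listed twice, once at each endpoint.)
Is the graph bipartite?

Color {b, c, e, f, g, i, j, k, l, m} black and {a, d, h, n, o} white. No edge joins two same-colored vertices, so the graph is bipartite.

Yes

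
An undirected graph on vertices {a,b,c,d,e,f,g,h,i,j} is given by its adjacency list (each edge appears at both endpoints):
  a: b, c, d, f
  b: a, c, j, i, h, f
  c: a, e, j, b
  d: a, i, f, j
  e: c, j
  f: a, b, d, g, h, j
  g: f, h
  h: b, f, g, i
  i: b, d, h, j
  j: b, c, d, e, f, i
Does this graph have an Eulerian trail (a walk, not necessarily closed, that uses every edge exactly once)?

Degrees: a:4, b:6, c:4, d:4, e:2, f:6, g:2, h:4, i:4, j:6
Odd-degree vertices: none (0 total).
With 0 odd-degree vertices and all edges in one connected piece, an Eulerian trail exists.

Yes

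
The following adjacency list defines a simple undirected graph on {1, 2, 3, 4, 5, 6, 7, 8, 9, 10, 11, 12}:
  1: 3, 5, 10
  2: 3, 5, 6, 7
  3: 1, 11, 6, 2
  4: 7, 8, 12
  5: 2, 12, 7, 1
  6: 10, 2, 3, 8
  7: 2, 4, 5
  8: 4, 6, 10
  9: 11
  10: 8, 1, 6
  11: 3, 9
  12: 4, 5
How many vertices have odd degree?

6

Degrees: 1:3, 2:4, 3:4, 4:3, 5:4, 6:4, 7:3, 8:3, 9:1, 10:3, 11:2, 12:2
Odd-degree vertices: 1, 4, 7, 8, 9, 10.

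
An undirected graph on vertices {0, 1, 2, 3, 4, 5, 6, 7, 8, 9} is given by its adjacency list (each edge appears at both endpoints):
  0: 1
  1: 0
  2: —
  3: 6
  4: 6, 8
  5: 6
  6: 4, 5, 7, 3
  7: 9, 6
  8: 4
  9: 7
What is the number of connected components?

3

Component: {2}
Component: {0, 1}
Component: {3, 4, 5, 6, 7, 8, 9}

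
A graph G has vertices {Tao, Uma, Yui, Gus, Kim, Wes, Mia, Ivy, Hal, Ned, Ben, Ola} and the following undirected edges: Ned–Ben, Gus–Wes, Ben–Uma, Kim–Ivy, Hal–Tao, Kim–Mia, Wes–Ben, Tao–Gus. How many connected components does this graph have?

Component: {Yui}
Component: {Ola}
Component: {Kim, Mia, Ivy}
Component: {Tao, Uma, Gus, Wes, Hal, Ned, Ben}

4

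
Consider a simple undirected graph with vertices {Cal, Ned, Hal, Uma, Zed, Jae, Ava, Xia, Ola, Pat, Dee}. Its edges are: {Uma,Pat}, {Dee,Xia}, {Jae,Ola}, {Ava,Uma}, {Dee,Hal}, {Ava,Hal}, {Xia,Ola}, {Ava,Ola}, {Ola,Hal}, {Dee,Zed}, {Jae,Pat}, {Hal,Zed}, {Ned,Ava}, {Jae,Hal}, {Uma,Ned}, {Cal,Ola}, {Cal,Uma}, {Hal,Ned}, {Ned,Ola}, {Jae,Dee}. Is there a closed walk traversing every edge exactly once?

Degrees: Cal:2, Ned:4, Hal:6, Uma:4, Zed:2, Jae:4, Ava:4, Xia:2, Ola:6, Pat:2, Dee:4
All degrees are even and the non-isolated vertices are connected — an Eulerian circuit exists.

Yes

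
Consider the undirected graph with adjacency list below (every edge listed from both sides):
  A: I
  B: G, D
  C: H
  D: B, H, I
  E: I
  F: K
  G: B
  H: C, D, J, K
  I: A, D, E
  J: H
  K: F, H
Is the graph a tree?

The graph has 11 vertices and 10 edges.
Connected and |E| = |V| - 1, which characterizes a tree.

Yes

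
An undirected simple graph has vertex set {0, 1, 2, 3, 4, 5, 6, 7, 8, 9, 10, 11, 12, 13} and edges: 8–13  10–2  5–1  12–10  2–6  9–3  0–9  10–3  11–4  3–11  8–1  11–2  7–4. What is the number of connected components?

2

Component: {1, 5, 8, 13}
Component: {0, 2, 3, 4, 6, 7, 9, 10, 11, 12}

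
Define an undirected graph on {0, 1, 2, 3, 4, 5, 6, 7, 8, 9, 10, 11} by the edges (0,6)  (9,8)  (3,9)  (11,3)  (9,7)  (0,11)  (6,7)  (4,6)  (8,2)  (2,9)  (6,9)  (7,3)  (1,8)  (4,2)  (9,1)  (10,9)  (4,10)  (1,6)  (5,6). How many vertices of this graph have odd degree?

Degrees: 0:2, 1:3, 2:3, 3:3, 4:3, 5:1, 6:6, 7:3, 8:3, 9:7, 10:2, 11:2
Odd-degree vertices: 1, 2, 3, 4, 5, 7, 8, 9.

8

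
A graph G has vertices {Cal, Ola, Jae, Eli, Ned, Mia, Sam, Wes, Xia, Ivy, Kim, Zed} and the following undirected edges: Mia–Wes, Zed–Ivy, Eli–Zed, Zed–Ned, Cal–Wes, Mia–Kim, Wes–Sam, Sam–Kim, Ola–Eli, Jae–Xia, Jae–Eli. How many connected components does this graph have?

2

Component: {Cal, Mia, Sam, Wes, Kim}
Component: {Ola, Jae, Eli, Ned, Xia, Ivy, Zed}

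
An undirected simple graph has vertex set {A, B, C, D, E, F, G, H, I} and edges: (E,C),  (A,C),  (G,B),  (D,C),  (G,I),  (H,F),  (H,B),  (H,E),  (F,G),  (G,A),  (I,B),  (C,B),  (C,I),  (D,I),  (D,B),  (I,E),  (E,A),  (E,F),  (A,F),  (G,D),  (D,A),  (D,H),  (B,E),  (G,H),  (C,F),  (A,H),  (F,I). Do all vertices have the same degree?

Yes

Degrees: A:6, B:6, C:6, D:6, E:6, F:6, G:6, H:6, I:6
All degrees equal 6; the graph is regular.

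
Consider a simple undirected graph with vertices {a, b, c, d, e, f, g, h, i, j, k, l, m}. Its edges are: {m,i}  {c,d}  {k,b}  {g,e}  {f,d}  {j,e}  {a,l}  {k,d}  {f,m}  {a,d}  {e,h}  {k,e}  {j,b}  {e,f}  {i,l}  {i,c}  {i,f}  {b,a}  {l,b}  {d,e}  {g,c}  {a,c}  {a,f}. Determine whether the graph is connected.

Yes

A breadth-first search from a visits a, l, d, b, c, f, i, k, e, j, g, m, h — all 13 vertices — so the graph is connected.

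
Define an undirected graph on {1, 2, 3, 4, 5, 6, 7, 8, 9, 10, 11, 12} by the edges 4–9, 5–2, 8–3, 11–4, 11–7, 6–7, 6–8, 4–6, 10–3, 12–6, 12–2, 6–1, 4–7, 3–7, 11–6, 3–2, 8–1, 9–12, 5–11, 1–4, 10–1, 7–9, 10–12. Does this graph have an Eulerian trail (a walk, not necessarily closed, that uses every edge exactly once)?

Degrees: 1:4, 2:3, 3:4, 4:5, 5:2, 6:6, 7:5, 8:3, 9:3, 10:3, 11:4, 12:4
Odd-degree vertices: 2, 4, 7, 8, 9, 10 (6 total).
With 6 odd-degree vertices (more than two), no single trail can use every edge.

No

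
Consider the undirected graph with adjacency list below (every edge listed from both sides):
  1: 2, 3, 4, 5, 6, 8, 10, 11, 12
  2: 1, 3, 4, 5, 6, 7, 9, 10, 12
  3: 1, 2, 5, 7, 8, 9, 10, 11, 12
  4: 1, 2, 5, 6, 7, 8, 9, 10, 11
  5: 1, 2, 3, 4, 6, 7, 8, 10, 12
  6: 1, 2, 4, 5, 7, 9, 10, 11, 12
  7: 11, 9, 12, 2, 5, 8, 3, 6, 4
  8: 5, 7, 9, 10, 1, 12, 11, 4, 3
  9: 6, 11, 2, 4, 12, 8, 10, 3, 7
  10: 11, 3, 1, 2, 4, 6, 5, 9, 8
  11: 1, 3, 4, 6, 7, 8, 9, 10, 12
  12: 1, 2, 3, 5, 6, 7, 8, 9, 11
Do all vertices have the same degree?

Degrees: 1:9, 2:9, 3:9, 4:9, 5:9, 6:9, 7:9, 8:9, 9:9, 10:9, 11:9, 12:9
Every vertex has degree 9, so the graph is 9-regular.

Yes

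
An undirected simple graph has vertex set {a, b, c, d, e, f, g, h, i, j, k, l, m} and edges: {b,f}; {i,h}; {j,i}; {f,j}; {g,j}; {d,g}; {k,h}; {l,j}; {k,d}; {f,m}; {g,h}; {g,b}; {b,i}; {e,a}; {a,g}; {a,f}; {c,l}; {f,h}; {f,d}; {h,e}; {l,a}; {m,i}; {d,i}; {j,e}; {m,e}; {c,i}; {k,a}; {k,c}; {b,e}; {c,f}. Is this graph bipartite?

Color {e, f, g, i, k, l} black and {a, b, c, d, h, j, m} white. No edge joins two same-colored vertices, so the graph is bipartite.

Yes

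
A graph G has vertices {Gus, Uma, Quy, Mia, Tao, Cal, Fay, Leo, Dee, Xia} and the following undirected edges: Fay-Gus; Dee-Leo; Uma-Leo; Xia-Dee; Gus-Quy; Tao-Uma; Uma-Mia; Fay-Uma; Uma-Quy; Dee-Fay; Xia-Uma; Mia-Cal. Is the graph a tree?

The graph has 10 vertices and 12 edges.
A tree on 10 vertices has exactly 9 edges; this graph has 12, so it contains a cycle and is not a tree.

No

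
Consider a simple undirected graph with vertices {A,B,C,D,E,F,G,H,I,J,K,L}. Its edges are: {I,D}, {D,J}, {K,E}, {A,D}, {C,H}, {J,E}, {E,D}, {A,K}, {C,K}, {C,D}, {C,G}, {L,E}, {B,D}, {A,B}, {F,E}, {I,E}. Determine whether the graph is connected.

A breadth-first search from A visits A, K, B, D, E, C, I, J, L, F, G, H — all 12 vertices — so the graph is connected.

Yes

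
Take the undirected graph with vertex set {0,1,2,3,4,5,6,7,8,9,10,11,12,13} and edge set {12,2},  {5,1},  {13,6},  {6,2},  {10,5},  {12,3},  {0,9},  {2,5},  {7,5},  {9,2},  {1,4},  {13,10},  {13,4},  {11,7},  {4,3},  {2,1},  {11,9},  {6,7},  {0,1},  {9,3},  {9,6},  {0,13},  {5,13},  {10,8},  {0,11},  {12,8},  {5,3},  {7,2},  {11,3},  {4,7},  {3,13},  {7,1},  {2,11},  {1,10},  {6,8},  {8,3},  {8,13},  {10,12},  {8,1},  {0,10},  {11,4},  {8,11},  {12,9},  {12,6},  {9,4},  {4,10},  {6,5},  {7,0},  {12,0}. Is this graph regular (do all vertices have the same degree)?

Degrees: 0:7, 1:7, 2:7, 3:7, 4:7, 5:7, 6:7, 7:7, 8:7, 9:7, 10:7, 11:7, 12:7, 13:7
Every vertex has degree 7, so the graph is 7-regular.

Yes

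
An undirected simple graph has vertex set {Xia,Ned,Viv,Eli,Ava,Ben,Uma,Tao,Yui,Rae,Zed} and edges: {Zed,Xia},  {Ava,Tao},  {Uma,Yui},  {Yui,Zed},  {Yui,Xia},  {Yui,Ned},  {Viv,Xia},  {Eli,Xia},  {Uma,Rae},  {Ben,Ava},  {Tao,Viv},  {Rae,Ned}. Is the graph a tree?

The graph has 11 vertices and 12 edges.
A tree on 11 vertices has exactly 10 edges; this graph has 12, so it contains a cycle and is not a tree.

No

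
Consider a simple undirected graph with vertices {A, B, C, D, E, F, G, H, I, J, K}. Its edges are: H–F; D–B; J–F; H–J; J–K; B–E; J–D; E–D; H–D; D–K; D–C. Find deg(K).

Neighbors of K: D, J.

2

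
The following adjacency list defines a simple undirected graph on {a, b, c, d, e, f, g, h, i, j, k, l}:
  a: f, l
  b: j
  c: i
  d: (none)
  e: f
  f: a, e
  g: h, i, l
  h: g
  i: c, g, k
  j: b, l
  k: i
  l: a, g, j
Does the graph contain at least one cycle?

The graph has 12 vertices, 10 edges, and 2 connected components.
Since 10 = 12 - 2, the graph is a forest and contains no cycle.

No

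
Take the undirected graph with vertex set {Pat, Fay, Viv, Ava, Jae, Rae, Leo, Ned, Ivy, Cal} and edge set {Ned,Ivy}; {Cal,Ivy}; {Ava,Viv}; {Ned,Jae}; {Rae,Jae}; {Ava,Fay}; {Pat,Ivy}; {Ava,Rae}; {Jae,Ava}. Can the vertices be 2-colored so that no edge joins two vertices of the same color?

No

Rae-Ava-Jae-Rae is an odd cycle (length 3), and a bipartite graph can contain only even cycles.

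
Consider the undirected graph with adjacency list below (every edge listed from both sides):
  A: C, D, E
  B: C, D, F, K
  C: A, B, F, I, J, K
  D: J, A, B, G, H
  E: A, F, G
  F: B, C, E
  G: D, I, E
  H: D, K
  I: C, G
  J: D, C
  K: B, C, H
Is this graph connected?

Yes

A breadth-first search from A visits A, D, C, E, G, H, B, J, K, I, F — all 11 vertices — so the graph is connected.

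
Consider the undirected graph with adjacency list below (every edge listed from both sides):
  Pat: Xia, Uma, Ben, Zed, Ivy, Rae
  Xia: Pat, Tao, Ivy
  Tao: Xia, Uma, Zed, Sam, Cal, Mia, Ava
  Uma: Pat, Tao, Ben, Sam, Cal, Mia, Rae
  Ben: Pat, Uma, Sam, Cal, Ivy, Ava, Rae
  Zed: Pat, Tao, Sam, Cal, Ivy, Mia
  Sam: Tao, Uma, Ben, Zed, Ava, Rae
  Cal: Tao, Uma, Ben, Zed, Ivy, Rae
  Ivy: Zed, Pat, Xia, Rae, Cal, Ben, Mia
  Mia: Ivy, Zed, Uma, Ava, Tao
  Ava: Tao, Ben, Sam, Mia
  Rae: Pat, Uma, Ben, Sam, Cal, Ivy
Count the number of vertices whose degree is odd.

Degrees: Pat:6, Xia:3, Tao:7, Uma:7, Ben:7, Zed:6, Sam:6, Cal:6, Ivy:7, Mia:5, Ava:4, Rae:6
Odd-degree vertices: Xia, Tao, Uma, Ben, Ivy, Mia.

6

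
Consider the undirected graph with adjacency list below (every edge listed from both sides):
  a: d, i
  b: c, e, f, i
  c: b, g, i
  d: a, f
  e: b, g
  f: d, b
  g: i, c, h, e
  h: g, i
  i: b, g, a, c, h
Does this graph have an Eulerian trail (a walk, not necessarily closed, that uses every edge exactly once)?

Yes

Degrees: a:2, b:4, c:3, d:2, e:2, f:2, g:4, h:2, i:5
Odd-degree vertices: c, i (2 total).
With 2 odd-degree vertices and all edges in one connected piece, an Eulerian trail exists (from c to i).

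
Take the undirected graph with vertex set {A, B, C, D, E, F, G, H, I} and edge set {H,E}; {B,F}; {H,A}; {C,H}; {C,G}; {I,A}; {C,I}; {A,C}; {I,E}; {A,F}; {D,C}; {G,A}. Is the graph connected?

A breadth-first search from A visits A, F, I, H, G, C, B, E, D — all 9 vertices — so the graph is connected.

Yes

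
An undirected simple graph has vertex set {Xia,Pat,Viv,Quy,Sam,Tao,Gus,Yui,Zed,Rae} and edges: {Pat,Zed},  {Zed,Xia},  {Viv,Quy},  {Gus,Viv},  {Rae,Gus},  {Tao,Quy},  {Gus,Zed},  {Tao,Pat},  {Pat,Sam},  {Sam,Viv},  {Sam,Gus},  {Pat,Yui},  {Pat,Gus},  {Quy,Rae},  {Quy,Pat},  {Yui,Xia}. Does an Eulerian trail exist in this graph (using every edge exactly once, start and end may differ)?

No

Degrees: Xia:2, Pat:6, Viv:3, Quy:4, Sam:3, Tao:2, Gus:5, Yui:2, Zed:3, Rae:2
Odd-degree vertices: Viv, Sam, Gus, Zed (4 total).
With 4 odd-degree vertices (more than two), no single trail can use every edge.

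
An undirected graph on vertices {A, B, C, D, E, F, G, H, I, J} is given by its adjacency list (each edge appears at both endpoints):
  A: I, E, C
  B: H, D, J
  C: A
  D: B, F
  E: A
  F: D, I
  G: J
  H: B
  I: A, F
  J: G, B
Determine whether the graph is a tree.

Yes

The graph has 10 vertices and 9 edges.
Connected and |E| = |V| - 1, which characterizes a tree.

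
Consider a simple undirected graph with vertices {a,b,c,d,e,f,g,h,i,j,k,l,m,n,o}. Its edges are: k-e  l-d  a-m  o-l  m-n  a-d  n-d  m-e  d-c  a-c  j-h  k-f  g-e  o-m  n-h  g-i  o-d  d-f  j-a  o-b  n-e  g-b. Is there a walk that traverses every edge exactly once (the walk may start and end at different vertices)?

Degrees: a:4, b:2, c:2, d:6, e:4, f:2, g:3, h:2, i:1, j:2, k:2, l:2, m:4, n:4, o:4
Odd-degree vertices: g, i (2 total).
The non-isolated vertices are connected and exactly 2 have odd degree, so an Eulerian trail exists (from g to i).

Yes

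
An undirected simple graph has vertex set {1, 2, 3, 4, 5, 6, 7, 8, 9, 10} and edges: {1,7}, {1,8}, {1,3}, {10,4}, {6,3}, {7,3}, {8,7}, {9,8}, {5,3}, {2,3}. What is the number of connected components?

2

Component: {4, 10}
Component: {1, 2, 3, 5, 6, 7, 8, 9}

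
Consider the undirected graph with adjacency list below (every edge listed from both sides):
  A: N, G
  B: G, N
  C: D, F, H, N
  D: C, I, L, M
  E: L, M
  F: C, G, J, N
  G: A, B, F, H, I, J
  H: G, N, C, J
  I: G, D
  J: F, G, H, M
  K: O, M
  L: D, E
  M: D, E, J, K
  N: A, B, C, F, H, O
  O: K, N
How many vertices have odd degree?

Degrees: A:2, B:2, C:4, D:4, E:2, F:4, G:6, H:4, I:2, J:4, K:2, L:2, M:4, N:6, O:2
Odd-degree vertices: none.

0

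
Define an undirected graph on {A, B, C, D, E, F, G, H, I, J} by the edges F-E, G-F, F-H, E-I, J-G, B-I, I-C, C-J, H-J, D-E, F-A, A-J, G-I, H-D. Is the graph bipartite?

Color {D, F, I, J} black and {A, B, C, E, G, H} white. No edge joins two same-colored vertices, so the graph is bipartite.

Yes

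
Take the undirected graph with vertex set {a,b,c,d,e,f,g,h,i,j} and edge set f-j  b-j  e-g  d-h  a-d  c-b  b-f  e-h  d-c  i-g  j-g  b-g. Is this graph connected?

A breadth-first search from a visits a, d, h, c, e, b, g, f, j, i — all 10 vertices — so the graph is connected.

Yes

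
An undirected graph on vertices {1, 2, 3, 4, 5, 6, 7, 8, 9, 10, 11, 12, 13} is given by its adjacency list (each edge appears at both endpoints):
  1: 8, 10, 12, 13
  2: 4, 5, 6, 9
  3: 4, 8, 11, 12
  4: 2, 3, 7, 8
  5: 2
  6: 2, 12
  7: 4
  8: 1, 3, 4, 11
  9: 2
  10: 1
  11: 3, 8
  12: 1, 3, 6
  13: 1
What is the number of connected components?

Component: {1, 2, 3, 4, 5, 6, 7, 8, 9, 10, 11, 12, 13}

1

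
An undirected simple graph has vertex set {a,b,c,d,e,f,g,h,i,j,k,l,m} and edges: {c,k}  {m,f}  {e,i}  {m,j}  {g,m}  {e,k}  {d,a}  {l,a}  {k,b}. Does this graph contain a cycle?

The graph has 13 vertices, 9 edges, and 4 connected components.
Since 9 = 13 - 4, the graph is a forest and contains no cycle.

No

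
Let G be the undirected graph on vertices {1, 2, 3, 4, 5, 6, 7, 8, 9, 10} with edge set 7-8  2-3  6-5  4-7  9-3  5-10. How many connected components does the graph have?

Component: {1}
Component: {2, 3, 9}
Component: {4, 7, 8}
Component: {5, 6, 10}

4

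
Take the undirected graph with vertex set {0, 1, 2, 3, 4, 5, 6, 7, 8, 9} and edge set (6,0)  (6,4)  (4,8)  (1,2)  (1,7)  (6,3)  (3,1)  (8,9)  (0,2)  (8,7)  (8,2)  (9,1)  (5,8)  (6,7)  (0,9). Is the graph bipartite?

The cycle 0-6-7-8-9-0 has length 5, which is odd, so the graph is not bipartite.

No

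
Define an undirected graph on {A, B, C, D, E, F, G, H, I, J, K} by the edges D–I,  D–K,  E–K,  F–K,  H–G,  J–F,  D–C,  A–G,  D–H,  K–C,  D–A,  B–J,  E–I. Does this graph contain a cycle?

Yes

The graph has 11 vertices, 13 edges, and 1 connected component.
One cycle is D-I-E-K-D.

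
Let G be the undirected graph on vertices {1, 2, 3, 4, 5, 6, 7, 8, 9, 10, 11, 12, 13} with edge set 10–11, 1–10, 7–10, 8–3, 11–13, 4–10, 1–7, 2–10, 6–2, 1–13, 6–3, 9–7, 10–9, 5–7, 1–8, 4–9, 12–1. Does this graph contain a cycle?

Yes

|V| = 13, |E| = 17, number of components = 1.
One cycle is 1-8-3-6-2-10-1.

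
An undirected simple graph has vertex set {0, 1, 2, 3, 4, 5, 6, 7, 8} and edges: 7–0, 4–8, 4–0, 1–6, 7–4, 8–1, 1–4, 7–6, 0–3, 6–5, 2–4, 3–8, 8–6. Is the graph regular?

Degrees: 0:3, 1:3, 2:1, 3:2, 4:5, 5:1, 6:4, 7:3, 8:4
Vertex 2 has degree 1 while 4 has degree 5, so the graph is not regular.

No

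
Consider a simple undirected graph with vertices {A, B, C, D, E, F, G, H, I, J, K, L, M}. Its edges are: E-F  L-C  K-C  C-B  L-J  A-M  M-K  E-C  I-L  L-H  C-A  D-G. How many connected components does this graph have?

Component: {D, G}
Component: {A, B, C, E, F, H, I, J, K, L, M}

2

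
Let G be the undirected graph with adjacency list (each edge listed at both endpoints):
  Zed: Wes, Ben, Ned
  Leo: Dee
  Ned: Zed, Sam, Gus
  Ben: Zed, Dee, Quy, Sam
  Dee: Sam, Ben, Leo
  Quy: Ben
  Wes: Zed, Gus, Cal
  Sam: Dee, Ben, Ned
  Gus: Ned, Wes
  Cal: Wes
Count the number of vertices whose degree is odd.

Degrees: Zed:3, Leo:1, Ned:3, Ben:4, Dee:3, Quy:1, Wes:3, Sam:3, Gus:2, Cal:1
Odd-degree vertices: Zed, Leo, Ned, Dee, Quy, Wes, Sam, Cal.

8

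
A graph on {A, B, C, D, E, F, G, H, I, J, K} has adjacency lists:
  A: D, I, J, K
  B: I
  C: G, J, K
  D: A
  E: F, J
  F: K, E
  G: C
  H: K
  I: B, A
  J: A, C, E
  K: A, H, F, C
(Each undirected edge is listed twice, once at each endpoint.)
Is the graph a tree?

No

|V| = 11, |E| = 12.
Connected but with 12 > 10 edges, so it has a cycle and is not a tree.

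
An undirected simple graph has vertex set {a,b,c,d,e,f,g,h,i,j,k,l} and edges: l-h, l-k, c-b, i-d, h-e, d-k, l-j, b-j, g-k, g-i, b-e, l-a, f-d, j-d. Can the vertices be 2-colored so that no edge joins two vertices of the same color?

The cycle j-b-e-h-l-j has length 5, which is odd, so the graph is not bipartite.

No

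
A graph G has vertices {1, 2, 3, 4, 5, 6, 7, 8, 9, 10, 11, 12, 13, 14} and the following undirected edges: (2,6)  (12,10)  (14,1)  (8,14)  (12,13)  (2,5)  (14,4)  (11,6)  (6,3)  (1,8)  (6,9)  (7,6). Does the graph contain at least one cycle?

Yes

|V| = 14, |E| = 12, number of components = 3.
One cycle is 1-14-8-1.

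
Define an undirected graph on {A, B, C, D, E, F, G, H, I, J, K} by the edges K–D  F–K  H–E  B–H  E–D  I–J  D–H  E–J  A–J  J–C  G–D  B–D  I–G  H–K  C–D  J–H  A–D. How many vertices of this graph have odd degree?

6

Degrees: A:2, B:2, C:2, D:7, E:3, F:1, G:2, H:5, I:2, J:5, K:3
Odd-degree vertices: D, E, F, H, J, K.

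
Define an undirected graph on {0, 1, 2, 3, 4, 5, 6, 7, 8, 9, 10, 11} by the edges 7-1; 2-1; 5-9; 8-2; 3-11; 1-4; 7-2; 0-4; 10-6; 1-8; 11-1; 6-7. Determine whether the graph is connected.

Component: {5, 9}
Component: {0, 1, 2, 3, 4, 6, 7, 8, 10, 11}
No edge joins these 2 groups, so the graph is disconnected.

No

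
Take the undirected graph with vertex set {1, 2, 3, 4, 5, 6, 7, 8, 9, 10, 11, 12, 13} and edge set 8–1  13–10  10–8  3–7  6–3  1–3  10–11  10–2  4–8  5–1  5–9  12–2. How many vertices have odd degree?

10

Degrees: 1:3, 2:2, 3:3, 4:1, 5:2, 6:1, 7:1, 8:3, 9:1, 10:4, 11:1, 12:1, 13:1
Odd-degree vertices: 1, 3, 4, 6, 7, 8, 9, 11, 12, 13.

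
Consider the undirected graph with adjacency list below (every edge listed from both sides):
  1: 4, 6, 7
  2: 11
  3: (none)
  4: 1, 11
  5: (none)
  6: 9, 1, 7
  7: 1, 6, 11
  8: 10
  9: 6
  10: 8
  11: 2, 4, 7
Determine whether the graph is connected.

Component: {3}
Component: {5}
Component: {8, 10}
Component: {1, 2, 4, 6, 7, 9, 11}
There are 4 separate components, so the graph is not connected.

No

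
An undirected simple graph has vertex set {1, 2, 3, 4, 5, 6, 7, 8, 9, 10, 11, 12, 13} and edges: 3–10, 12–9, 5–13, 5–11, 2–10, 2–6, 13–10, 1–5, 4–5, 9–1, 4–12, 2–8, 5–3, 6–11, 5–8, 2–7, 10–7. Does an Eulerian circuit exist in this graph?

Yes

Degrees: 1:2, 2:4, 3:2, 4:2, 5:6, 6:2, 7:2, 8:2, 9:2, 10:4, 11:2, 12:2, 13:2
All degrees are even and the non-isolated vertices are connected — an Eulerian circuit exists.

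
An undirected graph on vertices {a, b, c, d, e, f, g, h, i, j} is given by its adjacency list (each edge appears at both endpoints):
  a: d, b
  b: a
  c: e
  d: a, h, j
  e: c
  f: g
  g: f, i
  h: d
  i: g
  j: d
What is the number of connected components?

3

Component: {c, e}
Component: {f, g, i}
Component: {a, b, d, h, j}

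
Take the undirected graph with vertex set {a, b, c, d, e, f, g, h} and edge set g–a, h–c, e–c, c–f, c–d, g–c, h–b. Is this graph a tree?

The graph has 8 vertices and 7 edges.
Connected and |E| = |V| - 1, which characterizes a tree.

Yes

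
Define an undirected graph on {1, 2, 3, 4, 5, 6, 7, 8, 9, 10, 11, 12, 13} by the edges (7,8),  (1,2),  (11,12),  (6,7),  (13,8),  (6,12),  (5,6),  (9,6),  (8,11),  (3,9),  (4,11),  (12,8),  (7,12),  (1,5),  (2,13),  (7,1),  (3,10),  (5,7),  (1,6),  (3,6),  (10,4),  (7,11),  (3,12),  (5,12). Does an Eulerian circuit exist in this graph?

Yes

Degrees: 1:4, 2:2, 3:4, 4:2, 5:4, 6:6, 7:6, 8:4, 9:2, 10:2, 11:4, 12:6, 13:2
All degrees are even and the non-isolated vertices are connected — an Eulerian circuit exists.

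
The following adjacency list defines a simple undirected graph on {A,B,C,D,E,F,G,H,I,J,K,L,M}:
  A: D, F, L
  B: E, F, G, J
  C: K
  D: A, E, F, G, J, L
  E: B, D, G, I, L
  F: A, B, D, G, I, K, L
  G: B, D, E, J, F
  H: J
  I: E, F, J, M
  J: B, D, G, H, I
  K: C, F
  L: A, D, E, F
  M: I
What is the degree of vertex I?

4

Neighbors of I: E, F, J, M.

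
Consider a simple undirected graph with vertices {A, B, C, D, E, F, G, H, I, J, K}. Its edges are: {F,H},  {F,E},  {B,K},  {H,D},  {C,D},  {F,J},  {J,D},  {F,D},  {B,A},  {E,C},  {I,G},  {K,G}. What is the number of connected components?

2

Component: {A, B, G, I, K}
Component: {C, D, E, F, H, J}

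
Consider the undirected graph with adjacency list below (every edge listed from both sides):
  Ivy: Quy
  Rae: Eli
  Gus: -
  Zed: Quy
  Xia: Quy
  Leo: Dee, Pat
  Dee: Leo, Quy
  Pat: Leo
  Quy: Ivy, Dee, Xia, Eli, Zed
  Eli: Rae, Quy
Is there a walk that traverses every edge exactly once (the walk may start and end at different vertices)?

Degrees: Ivy:1, Rae:1, Gus:0, Zed:1, Xia:1, Leo:2, Dee:2, Pat:1, Quy:5, Eli:2
Odd-degree vertices: Ivy, Rae, Zed, Xia, Pat, Quy (6 total).
An Eulerian trail requires 0 or 2 odd-degree vertices; here there are 6.

No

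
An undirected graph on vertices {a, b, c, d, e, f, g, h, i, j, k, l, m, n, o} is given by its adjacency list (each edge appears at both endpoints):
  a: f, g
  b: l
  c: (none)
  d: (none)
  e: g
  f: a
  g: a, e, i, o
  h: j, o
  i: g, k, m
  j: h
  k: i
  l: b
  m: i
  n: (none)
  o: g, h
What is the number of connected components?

5

Component: {c}
Component: {d}
Component: {n}
Component: {b, l}
Component: {a, e, f, g, h, i, j, k, m, o}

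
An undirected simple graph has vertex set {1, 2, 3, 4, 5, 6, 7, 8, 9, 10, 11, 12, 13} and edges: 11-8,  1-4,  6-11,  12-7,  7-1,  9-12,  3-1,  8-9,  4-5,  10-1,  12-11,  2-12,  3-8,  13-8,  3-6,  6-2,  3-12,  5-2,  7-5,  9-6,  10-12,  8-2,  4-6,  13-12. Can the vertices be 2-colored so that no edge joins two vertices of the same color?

Yes

Partition the vertices as {2, 3, 4, 7, 9, 10, 11, 13} vs {1, 5, 6, 8, 12}. Each listed edge has one endpoint in each part, so the graph is bipartite.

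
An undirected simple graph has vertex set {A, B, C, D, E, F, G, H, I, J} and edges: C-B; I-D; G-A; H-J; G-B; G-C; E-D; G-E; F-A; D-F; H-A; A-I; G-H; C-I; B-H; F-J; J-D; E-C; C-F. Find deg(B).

Neighbors of B: C, G, H.

3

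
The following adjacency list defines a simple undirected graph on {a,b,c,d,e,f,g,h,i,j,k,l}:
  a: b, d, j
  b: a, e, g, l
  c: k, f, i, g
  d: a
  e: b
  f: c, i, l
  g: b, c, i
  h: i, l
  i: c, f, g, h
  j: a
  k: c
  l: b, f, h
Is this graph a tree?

No

The graph has 12 vertices and 15 edges.
Connected but with 15 > 11 edges, so it has a cycle and is not a tree.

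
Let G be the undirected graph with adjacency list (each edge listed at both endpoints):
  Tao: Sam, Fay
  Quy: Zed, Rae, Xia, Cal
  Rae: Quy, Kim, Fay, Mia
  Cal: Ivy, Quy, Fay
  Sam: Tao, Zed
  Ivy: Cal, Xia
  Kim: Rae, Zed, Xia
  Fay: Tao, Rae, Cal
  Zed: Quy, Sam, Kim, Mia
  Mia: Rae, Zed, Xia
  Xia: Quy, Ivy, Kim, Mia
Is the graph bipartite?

A valid 2-coloring puts {Quy, Sam, Ivy, Kim, Fay, Mia} on one side and {Tao, Rae, Cal, Zed, Xia} on the other; every edge crosses between the two sides.

Yes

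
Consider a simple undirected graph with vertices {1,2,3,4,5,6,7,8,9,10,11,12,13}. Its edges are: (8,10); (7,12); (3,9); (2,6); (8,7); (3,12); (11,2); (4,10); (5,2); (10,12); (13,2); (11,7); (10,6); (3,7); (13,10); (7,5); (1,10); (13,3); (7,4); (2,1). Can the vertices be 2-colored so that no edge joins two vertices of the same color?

No

The cycle 12-7-3-12 has length 3, which is odd, so the graph is not bipartite.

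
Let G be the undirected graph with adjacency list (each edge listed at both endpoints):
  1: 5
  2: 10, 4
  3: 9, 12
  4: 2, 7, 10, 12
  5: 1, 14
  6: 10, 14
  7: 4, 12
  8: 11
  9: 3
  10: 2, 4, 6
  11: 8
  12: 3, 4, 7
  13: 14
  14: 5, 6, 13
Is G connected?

Component: {8, 11}
Component: {1, 2, 3, 4, 5, 6, 7, 9, 10, 12, 13, 14}
No edge joins these 2 groups, so the graph is disconnected.

No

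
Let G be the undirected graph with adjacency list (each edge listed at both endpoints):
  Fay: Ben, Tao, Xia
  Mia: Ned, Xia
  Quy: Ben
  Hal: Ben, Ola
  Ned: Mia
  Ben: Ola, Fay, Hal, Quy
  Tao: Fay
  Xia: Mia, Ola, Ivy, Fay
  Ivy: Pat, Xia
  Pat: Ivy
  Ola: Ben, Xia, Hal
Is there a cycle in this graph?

Yes

|V| = 11, |E| = 12, number of components = 1.
Since 12 > 11 - 1, a cycle must exist; for instance Fay-Xia-Ola-Ben-Fay.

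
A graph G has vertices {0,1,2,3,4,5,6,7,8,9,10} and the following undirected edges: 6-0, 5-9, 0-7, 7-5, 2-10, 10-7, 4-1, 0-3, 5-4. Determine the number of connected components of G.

2

Component: {8}
Component: {0, 1, 2, 3, 4, 5, 6, 7, 9, 10}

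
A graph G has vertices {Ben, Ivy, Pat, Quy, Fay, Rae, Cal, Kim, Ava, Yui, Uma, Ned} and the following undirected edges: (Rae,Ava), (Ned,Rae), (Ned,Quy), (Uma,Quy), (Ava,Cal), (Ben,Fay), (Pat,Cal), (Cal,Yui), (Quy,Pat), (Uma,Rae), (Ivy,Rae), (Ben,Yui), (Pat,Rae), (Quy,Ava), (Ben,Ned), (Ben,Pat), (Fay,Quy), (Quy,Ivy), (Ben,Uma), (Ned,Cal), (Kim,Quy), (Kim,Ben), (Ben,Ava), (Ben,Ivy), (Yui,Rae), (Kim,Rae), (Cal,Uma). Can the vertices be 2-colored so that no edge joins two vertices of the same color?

Color {Ivy, Pat, Fay, Kim, Ava, Yui, Uma, Ned} black and {Ben, Quy, Rae, Cal} white. No edge joins two same-colored vertices, so the graph is bipartite.

Yes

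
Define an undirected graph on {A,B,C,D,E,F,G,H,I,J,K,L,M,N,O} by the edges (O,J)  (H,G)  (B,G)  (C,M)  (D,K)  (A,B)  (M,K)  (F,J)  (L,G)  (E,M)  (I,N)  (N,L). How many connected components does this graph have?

3

Component: {F, J, O}
Component: {C, D, E, K, M}
Component: {A, B, G, H, I, L, N}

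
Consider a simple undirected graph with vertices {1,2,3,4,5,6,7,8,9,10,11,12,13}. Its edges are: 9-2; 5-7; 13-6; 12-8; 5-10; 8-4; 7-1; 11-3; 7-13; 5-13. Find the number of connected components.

4

Component: {2, 9}
Component: {3, 11}
Component: {4, 8, 12}
Component: {1, 5, 6, 7, 10, 13}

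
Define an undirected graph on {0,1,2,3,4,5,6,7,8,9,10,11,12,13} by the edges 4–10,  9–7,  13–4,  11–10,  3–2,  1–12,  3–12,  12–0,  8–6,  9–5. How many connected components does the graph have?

4

Component: {6, 8}
Component: {5, 7, 9}
Component: {4, 10, 11, 13}
Component: {0, 1, 2, 3, 12}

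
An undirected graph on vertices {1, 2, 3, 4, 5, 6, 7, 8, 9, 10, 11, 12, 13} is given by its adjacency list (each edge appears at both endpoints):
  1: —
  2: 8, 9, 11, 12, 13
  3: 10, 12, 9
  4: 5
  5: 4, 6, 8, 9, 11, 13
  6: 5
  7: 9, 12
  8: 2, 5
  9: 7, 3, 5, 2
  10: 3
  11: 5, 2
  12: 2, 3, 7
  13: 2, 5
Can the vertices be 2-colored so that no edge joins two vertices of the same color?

Yes

A valid 2-coloring puts {1, 4, 6, 8, 9, 10, 11, 12, 13} on one side and {2, 3, 5, 7} on the other; every edge crosses between the two sides.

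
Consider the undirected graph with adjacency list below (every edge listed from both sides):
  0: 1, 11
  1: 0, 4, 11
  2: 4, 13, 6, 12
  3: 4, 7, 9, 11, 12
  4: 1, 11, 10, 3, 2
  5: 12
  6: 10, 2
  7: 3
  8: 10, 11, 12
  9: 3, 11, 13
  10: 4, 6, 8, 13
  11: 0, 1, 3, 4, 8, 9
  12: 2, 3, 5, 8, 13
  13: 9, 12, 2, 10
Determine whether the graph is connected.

Starting from 0 and exploring outward reaches every vertex (0, 11, 1, 8, 4, 9, 3, 12, 10, 2, 13, 7, 5, 6); the graph is connected.

Yes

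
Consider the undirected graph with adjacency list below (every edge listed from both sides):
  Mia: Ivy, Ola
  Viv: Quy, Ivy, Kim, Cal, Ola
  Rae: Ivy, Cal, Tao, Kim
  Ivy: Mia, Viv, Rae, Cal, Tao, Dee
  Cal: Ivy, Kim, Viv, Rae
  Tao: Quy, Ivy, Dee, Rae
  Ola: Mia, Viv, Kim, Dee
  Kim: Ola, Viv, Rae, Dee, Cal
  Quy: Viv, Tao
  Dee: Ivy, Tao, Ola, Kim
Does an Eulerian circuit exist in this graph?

No

Degrees: Mia:2, Viv:5, Rae:4, Ivy:6, Cal:4, Tao:4, Ola:4, Kim:5, Quy:2, Dee:4
Vertices with odd degree: Viv, Kim. An Eulerian circuit requires all degrees even.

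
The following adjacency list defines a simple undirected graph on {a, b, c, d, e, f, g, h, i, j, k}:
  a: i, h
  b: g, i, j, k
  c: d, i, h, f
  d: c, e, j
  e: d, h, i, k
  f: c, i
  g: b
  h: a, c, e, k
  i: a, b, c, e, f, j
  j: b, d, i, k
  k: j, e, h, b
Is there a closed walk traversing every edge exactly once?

No

Degrees: a:2, b:4, c:4, d:3, e:4, f:2, g:1, h:4, i:6, j:4, k:4
Vertices with odd degree: d, g. An Eulerian circuit requires all degrees even.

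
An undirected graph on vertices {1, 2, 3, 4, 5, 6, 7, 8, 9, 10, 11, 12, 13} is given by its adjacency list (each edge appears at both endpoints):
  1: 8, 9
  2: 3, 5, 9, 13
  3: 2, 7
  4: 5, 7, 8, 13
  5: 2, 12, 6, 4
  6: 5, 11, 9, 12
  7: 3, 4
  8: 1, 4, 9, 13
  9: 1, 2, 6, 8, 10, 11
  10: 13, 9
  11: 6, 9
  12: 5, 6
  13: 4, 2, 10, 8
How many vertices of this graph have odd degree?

0

Degrees: 1:2, 2:4, 3:2, 4:4, 5:4, 6:4, 7:2, 8:4, 9:6, 10:2, 11:2, 12:2, 13:4
Odd-degree vertices: none.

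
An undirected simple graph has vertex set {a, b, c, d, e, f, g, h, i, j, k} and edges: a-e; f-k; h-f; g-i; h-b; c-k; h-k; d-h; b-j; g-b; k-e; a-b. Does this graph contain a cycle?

|V| = 11, |E| = 12, number of components = 1.
One cycle is a-e-k-h-b-a.

Yes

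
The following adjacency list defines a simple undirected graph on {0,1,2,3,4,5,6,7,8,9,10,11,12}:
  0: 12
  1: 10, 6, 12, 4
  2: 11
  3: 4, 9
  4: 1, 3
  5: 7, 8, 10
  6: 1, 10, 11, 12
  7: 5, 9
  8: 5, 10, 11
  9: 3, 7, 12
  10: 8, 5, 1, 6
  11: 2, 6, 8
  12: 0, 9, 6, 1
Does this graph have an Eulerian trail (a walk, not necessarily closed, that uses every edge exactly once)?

No

Degrees: 0:1, 1:4, 2:1, 3:2, 4:2, 5:3, 6:4, 7:2, 8:3, 9:3, 10:4, 11:3, 12:4
Odd-degree vertices: 0, 2, 5, 8, 9, 11 (6 total).
An Eulerian trail requires 0 or 2 odd-degree vertices; here there are 6.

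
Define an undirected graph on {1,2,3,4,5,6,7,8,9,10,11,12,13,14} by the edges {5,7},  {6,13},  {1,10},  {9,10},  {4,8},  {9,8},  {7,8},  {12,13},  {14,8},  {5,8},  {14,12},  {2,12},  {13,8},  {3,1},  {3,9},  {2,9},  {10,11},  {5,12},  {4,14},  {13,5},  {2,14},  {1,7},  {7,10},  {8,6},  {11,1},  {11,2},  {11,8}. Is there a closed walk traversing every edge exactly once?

Yes

Degrees: 1:4, 2:4, 3:2, 4:2, 5:4, 6:2, 7:4, 8:8, 9:4, 10:4, 11:4, 12:4, 13:4, 14:4
Every vertex has even degree and the edges form a single connected piece, so an Eulerian circuit exists.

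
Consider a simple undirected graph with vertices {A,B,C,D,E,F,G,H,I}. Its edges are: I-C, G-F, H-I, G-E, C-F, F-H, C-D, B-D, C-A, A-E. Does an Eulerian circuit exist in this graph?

No

Degrees: A:2, B:1, C:4, D:2, E:2, F:3, G:2, H:2, I:2
B, F have odd degree; an Eulerian circuit needs every degree to be even, so none exists.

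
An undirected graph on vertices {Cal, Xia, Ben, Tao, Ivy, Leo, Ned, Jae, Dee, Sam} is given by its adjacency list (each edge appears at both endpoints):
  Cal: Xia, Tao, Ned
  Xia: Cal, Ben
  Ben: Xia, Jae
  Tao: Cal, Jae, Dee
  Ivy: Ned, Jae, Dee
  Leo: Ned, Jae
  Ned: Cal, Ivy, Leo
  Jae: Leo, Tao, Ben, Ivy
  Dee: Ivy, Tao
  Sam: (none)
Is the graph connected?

Component: {Sam}
Component: {Cal, Xia, Ben, Tao, Ivy, Leo, Ned, Jae, Dee}
There are 2 separate components, so the graph is not connected.

No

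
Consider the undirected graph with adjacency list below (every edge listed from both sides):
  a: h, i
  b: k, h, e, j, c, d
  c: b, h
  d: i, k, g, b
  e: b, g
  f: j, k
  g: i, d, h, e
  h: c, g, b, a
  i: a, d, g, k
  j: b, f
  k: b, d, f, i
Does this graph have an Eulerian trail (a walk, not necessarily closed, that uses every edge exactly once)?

Yes

Degrees: a:2, b:6, c:2, d:4, e:2, f:2, g:4, h:4, i:4, j:2, k:4
Odd-degree vertices: none (0 total).
With 0 odd-degree vertices and all edges in one connected piece, an Eulerian trail exists.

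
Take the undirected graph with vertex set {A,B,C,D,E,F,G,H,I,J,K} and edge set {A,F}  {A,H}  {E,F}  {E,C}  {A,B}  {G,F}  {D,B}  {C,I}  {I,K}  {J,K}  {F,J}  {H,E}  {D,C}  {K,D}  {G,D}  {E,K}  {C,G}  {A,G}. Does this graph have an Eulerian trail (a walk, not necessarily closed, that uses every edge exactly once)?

Yes

Degrees: A:4, B:2, C:4, D:4, E:4, F:4, G:4, H:2, I:2, J:2, K:4
Odd-degree vertices: none (0 total).
The non-isolated vertices are connected and exactly 0 have odd degree, so an Eulerian trail exists.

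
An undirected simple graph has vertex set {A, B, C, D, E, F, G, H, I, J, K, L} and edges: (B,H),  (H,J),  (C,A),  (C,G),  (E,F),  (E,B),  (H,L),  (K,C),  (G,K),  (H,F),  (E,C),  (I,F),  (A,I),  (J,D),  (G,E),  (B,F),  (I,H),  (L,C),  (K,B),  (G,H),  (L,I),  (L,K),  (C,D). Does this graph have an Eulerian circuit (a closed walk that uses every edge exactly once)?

Degrees: A:2, B:4, C:6, D:2, E:4, F:4, G:4, H:6, I:4, J:2, K:4, L:4
Every vertex has even degree and the edges form a single connected piece, so an Eulerian circuit exists.

Yes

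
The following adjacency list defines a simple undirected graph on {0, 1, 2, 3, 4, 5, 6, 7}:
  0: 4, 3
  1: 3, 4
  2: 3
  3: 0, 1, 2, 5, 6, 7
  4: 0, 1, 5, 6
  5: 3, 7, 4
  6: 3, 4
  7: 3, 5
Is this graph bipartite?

The cycle 3-5-7-3 has length 3, which is odd, so the graph is not bipartite.

No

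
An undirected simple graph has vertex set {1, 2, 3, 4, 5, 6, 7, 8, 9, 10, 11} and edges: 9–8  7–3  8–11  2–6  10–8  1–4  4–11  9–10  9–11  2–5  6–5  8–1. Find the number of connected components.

Component: {3, 7}
Component: {2, 5, 6}
Component: {1, 4, 8, 9, 10, 11}

3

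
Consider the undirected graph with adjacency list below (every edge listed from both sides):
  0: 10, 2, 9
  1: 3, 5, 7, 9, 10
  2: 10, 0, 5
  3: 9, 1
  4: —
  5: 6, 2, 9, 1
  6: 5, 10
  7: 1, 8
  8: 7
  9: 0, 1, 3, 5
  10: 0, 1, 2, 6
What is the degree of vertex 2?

Neighbors of 2: 0, 5, 10.

3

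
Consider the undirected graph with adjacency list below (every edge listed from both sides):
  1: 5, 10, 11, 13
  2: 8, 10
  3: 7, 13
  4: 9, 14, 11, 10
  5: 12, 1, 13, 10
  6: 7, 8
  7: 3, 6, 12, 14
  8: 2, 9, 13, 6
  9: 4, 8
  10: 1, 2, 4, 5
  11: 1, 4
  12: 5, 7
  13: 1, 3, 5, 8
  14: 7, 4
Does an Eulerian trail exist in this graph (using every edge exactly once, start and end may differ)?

Yes

Degrees: 1:4, 2:2, 3:2, 4:4, 5:4, 6:2, 7:4, 8:4, 9:2, 10:4, 11:2, 12:2, 13:4, 14:2
Odd-degree vertices: none (0 total).
The non-isolated vertices are connected and exactly 0 have odd degree, so an Eulerian trail exists.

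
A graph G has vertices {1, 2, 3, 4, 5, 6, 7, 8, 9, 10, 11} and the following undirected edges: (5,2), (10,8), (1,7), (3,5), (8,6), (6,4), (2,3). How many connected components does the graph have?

5

Component: {9}
Component: {11}
Component: {1, 7}
Component: {2, 3, 5}
Component: {4, 6, 8, 10}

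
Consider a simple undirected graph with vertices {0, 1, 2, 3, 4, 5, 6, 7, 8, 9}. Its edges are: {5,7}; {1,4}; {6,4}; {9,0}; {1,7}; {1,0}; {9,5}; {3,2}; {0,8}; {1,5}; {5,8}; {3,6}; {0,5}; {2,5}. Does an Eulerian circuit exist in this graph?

Degrees: 0:4, 1:4, 2:2, 3:2, 4:2, 5:6, 6:2, 7:2, 8:2, 9:2
All degrees are even and the non-isolated vertices are connected — an Eulerian circuit exists.

Yes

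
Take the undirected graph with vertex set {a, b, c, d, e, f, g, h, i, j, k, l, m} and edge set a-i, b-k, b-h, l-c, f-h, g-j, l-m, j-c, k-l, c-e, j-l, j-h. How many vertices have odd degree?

Degrees: a:1, b:2, c:3, d:0, e:1, f:1, g:1, h:3, i:1, j:4, k:2, l:4, m:1
Odd-degree vertices: a, c, e, f, g, h, i, m.

8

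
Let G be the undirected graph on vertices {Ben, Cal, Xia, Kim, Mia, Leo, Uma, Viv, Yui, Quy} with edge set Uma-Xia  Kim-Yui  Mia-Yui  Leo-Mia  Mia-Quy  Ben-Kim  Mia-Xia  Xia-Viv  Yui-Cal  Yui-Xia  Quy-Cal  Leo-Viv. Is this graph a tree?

No

|V| = 10, |E| = 12.
A tree on 10 vertices has exactly 9 edges; this graph has 12, so it contains a cycle and is not a tree.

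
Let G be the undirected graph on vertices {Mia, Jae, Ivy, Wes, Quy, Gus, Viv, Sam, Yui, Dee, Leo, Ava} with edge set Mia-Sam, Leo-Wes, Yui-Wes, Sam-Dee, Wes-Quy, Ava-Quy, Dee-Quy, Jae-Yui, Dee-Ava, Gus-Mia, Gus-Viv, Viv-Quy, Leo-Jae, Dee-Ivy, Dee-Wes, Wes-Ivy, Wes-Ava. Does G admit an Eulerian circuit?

Degrees: Mia:2, Jae:2, Ivy:2, Wes:6, Quy:4, Gus:2, Viv:2, Sam:2, Yui:2, Dee:5, Leo:2, Ava:3
Dee, Ava have odd degree; an Eulerian circuit needs every degree to be even, so none exists.

No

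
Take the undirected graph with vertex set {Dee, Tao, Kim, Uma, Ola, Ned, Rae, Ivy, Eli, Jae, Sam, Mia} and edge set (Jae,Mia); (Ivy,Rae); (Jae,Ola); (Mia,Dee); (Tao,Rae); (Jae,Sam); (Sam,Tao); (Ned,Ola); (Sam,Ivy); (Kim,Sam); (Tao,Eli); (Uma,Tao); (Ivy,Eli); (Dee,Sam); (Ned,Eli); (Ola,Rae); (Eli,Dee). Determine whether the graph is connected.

Starting from Dee and exploring outward reaches every vertex (Dee, Mia, Eli, Sam, Jae, Tao, Ivy, Ned, Kim, Ola, Uma, Rae); the graph is connected.

Yes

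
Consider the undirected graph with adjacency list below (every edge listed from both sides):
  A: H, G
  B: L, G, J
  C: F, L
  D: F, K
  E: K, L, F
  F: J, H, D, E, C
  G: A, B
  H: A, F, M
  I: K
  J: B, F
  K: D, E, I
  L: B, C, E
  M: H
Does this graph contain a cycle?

Yes

|V| = 13, |E| = 16, number of components = 1.
Since 16 > 13 - 1, a cycle must exist; for instance F-D-K-E-F.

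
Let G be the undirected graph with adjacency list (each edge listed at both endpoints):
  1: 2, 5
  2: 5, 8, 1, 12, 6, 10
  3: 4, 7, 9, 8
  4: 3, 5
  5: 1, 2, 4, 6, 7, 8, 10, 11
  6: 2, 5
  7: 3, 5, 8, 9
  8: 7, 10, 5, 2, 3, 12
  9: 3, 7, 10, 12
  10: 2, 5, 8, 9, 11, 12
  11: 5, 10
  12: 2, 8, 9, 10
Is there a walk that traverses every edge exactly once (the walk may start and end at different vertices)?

Yes

Degrees: 1:2, 2:6, 3:4, 4:2, 5:8, 6:2, 7:4, 8:6, 9:4, 10:6, 11:2, 12:4
Odd-degree vertices: none (0 total).
With 0 odd-degree vertices and all edges in one connected piece, an Eulerian trail exists.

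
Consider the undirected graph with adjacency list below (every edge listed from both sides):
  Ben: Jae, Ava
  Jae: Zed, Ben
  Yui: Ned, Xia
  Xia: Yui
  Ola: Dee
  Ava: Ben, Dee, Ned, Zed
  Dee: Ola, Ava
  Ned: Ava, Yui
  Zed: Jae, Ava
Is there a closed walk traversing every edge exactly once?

No

Degrees: Ben:2, Jae:2, Yui:2, Xia:1, Ola:1, Ava:4, Dee:2, Ned:2, Zed:2
Xia, Ola have odd degree; an Eulerian circuit needs every degree to be even, so none exists.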